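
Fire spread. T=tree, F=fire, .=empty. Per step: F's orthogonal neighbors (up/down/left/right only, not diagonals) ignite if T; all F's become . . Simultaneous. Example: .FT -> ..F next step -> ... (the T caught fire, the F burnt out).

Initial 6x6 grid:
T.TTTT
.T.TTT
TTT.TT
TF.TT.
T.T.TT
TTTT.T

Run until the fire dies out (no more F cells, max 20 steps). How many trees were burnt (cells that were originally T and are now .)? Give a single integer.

Answer: 11

Derivation:
Step 1: +2 fires, +1 burnt (F count now 2)
Step 2: +4 fires, +2 burnt (F count now 4)
Step 3: +1 fires, +4 burnt (F count now 1)
Step 4: +1 fires, +1 burnt (F count now 1)
Step 5: +1 fires, +1 burnt (F count now 1)
Step 6: +2 fires, +1 burnt (F count now 2)
Step 7: +0 fires, +2 burnt (F count now 0)
Fire out after step 7
Initially T: 26, now '.': 21
Total burnt (originally-T cells now '.'): 11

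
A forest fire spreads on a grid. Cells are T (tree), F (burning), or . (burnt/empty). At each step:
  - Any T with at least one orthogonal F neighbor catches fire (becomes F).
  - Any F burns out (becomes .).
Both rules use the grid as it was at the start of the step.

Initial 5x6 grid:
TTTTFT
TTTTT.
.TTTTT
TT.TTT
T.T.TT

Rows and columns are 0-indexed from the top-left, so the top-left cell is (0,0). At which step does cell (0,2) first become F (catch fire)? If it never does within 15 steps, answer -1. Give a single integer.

Step 1: cell (0,2)='T' (+3 fires, +1 burnt)
Step 2: cell (0,2)='F' (+3 fires, +3 burnt)
  -> target ignites at step 2
Step 3: cell (0,2)='.' (+5 fires, +3 burnt)
Step 4: cell (0,2)='.' (+6 fires, +5 burnt)
Step 5: cell (0,2)='.' (+3 fires, +6 burnt)
Step 6: cell (0,2)='.' (+1 fires, +3 burnt)
Step 7: cell (0,2)='.' (+1 fires, +1 burnt)
Step 8: cell (0,2)='.' (+1 fires, +1 burnt)
Step 9: cell (0,2)='.' (+0 fires, +1 burnt)
  fire out at step 9

2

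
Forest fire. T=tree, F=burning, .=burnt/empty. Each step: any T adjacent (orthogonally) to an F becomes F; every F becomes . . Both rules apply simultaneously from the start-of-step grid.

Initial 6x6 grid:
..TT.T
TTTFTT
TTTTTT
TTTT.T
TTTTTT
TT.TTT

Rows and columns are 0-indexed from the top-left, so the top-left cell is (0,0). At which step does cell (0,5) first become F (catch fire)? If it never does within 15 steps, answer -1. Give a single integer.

Step 1: cell (0,5)='T' (+4 fires, +1 burnt)
Step 2: cell (0,5)='T' (+6 fires, +4 burnt)
Step 3: cell (0,5)='F' (+6 fires, +6 burnt)
  -> target ignites at step 3
Step 4: cell (0,5)='.' (+6 fires, +6 burnt)
Step 5: cell (0,5)='.' (+4 fires, +6 burnt)
Step 6: cell (0,5)='.' (+3 fires, +4 burnt)
Step 7: cell (0,5)='.' (+1 fires, +3 burnt)
Step 8: cell (0,5)='.' (+0 fires, +1 burnt)
  fire out at step 8

3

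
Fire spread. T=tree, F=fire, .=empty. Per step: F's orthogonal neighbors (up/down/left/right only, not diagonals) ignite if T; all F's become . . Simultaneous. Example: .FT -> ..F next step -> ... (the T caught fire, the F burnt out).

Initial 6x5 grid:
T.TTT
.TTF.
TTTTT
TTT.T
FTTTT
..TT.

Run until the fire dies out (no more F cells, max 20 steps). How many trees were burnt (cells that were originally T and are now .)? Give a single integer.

Answer: 20

Derivation:
Step 1: +5 fires, +2 burnt (F count now 5)
Step 2: +8 fires, +5 burnt (F count now 8)
Step 3: +5 fires, +8 burnt (F count now 5)
Step 4: +2 fires, +5 burnt (F count now 2)
Step 5: +0 fires, +2 burnt (F count now 0)
Fire out after step 5
Initially T: 21, now '.': 29
Total burnt (originally-T cells now '.'): 20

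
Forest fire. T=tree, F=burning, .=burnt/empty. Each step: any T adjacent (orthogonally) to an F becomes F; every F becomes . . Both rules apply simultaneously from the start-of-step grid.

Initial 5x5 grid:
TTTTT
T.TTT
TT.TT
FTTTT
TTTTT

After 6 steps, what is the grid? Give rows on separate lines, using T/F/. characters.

Step 1: 3 trees catch fire, 1 burn out
  TTTTT
  T.TTT
  FT.TT
  .FTTT
  FTTTT
Step 2: 4 trees catch fire, 3 burn out
  TTTTT
  F.TTT
  .F.TT
  ..FTT
  .FTTT
Step 3: 3 trees catch fire, 4 burn out
  FTTTT
  ..TTT
  ...TT
  ...FT
  ..FTT
Step 4: 4 trees catch fire, 3 burn out
  .FTTT
  ..TTT
  ...FT
  ....F
  ...FT
Step 5: 4 trees catch fire, 4 burn out
  ..FTT
  ..TFT
  ....F
  .....
  ....F
Step 6: 3 trees catch fire, 4 burn out
  ...FT
  ..F.F
  .....
  .....
  .....

...FT
..F.F
.....
.....
.....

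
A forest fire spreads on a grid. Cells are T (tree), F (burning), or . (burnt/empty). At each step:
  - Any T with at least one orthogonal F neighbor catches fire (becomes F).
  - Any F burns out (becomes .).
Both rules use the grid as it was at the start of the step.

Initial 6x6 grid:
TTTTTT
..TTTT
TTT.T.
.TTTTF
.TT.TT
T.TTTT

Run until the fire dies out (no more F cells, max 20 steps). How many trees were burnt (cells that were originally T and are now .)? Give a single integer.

Answer: 26

Derivation:
Step 1: +2 fires, +1 burnt (F count now 2)
Step 2: +4 fires, +2 burnt (F count now 4)
Step 3: +3 fires, +4 burnt (F count now 3)
Step 4: +7 fires, +3 burnt (F count now 7)
Step 5: +6 fires, +7 burnt (F count now 6)
Step 6: +2 fires, +6 burnt (F count now 2)
Step 7: +1 fires, +2 burnt (F count now 1)
Step 8: +1 fires, +1 burnt (F count now 1)
Step 9: +0 fires, +1 burnt (F count now 0)
Fire out after step 9
Initially T: 27, now '.': 35
Total burnt (originally-T cells now '.'): 26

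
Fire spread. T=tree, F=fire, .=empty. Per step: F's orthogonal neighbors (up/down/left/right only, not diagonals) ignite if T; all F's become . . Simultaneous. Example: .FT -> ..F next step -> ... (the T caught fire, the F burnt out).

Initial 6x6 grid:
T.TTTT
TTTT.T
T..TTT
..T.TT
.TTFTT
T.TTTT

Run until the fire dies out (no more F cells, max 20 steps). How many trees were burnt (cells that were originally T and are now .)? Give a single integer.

Answer: 25

Derivation:
Step 1: +3 fires, +1 burnt (F count now 3)
Step 2: +6 fires, +3 burnt (F count now 6)
Step 3: +3 fires, +6 burnt (F count now 3)
Step 4: +2 fires, +3 burnt (F count now 2)
Step 5: +2 fires, +2 burnt (F count now 2)
Step 6: +3 fires, +2 burnt (F count now 3)
Step 7: +3 fires, +3 burnt (F count now 3)
Step 8: +1 fires, +3 burnt (F count now 1)
Step 9: +2 fires, +1 burnt (F count now 2)
Step 10: +0 fires, +2 burnt (F count now 0)
Fire out after step 10
Initially T: 26, now '.': 35
Total burnt (originally-T cells now '.'): 25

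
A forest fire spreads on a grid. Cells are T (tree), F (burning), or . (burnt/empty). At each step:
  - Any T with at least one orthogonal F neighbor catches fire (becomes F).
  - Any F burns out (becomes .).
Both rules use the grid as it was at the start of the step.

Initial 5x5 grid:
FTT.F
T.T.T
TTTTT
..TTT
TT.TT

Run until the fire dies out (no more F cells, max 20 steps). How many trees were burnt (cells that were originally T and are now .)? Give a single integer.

Step 1: +3 fires, +2 burnt (F count now 3)
Step 2: +3 fires, +3 burnt (F count now 3)
Step 3: +4 fires, +3 burnt (F count now 4)
Step 4: +3 fires, +4 burnt (F count now 3)
Step 5: +2 fires, +3 burnt (F count now 2)
Step 6: +0 fires, +2 burnt (F count now 0)
Fire out after step 6
Initially T: 17, now '.': 23
Total burnt (originally-T cells now '.'): 15

Answer: 15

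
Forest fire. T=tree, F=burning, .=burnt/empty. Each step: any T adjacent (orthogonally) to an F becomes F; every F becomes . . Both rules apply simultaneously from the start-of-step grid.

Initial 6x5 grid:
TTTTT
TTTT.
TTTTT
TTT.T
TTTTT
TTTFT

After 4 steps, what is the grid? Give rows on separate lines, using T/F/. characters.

Step 1: 3 trees catch fire, 1 burn out
  TTTTT
  TTTT.
  TTTTT
  TTT.T
  TTTFT
  TTF.F
Step 2: 3 trees catch fire, 3 burn out
  TTTTT
  TTTT.
  TTTTT
  TTT.T
  TTF.F
  TF...
Step 3: 4 trees catch fire, 3 burn out
  TTTTT
  TTTT.
  TTTTT
  TTF.F
  TF...
  F....
Step 4: 4 trees catch fire, 4 burn out
  TTTTT
  TTTT.
  TTFTF
  TF...
  F....
  .....

TTTTT
TTTT.
TTFTF
TF...
F....
.....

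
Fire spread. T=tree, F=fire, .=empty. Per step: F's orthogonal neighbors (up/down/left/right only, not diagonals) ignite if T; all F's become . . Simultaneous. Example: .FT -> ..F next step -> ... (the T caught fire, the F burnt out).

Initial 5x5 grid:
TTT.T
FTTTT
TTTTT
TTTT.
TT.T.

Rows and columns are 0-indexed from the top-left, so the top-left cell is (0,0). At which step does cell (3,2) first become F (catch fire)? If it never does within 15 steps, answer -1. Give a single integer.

Step 1: cell (3,2)='T' (+3 fires, +1 burnt)
Step 2: cell (3,2)='T' (+4 fires, +3 burnt)
Step 3: cell (3,2)='T' (+5 fires, +4 burnt)
Step 4: cell (3,2)='F' (+4 fires, +5 burnt)
  -> target ignites at step 4
Step 5: cell (3,2)='.' (+3 fires, +4 burnt)
Step 6: cell (3,2)='.' (+1 fires, +3 burnt)
Step 7: cell (3,2)='.' (+0 fires, +1 burnt)
  fire out at step 7

4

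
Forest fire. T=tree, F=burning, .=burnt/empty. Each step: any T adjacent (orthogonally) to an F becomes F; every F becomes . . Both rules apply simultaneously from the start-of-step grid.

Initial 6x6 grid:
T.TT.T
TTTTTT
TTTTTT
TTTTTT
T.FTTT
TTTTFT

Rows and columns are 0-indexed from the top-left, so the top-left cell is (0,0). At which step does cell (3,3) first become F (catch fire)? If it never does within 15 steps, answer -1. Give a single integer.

Step 1: cell (3,3)='T' (+6 fires, +2 burnt)
Step 2: cell (3,3)='F' (+6 fires, +6 burnt)
  -> target ignites at step 2
Step 3: cell (3,3)='.' (+7 fires, +6 burnt)
Step 4: cell (3,3)='.' (+7 fires, +7 burnt)
Step 5: cell (3,3)='.' (+3 fires, +7 burnt)
Step 6: cell (3,3)='.' (+2 fires, +3 burnt)
Step 7: cell (3,3)='.' (+0 fires, +2 burnt)
  fire out at step 7

2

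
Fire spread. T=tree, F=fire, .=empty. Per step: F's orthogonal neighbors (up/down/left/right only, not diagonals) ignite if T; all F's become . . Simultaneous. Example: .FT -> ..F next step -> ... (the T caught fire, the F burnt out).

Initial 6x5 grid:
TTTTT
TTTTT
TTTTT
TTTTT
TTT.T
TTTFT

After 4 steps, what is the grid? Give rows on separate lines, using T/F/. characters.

Step 1: 2 trees catch fire, 1 burn out
  TTTTT
  TTTTT
  TTTTT
  TTTTT
  TTT.T
  TTF.F
Step 2: 3 trees catch fire, 2 burn out
  TTTTT
  TTTTT
  TTTTT
  TTTTT
  TTF.F
  TF...
Step 3: 4 trees catch fire, 3 burn out
  TTTTT
  TTTTT
  TTTTT
  TTFTF
  TF...
  F....
Step 4: 5 trees catch fire, 4 burn out
  TTTTT
  TTTTT
  TTFTF
  TF.F.
  F....
  .....

TTTTT
TTTTT
TTFTF
TF.F.
F....
.....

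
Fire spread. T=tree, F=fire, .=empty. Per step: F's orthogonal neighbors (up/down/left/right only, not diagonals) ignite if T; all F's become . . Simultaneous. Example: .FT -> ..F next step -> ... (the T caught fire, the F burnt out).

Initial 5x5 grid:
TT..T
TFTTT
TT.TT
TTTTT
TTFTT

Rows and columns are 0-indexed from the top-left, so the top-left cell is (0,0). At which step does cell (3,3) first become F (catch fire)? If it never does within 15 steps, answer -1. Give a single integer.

Step 1: cell (3,3)='T' (+7 fires, +2 burnt)
Step 2: cell (3,3)='F' (+7 fires, +7 burnt)
  -> target ignites at step 2
Step 3: cell (3,3)='.' (+4 fires, +7 burnt)
Step 4: cell (3,3)='.' (+2 fires, +4 burnt)
Step 5: cell (3,3)='.' (+0 fires, +2 burnt)
  fire out at step 5

2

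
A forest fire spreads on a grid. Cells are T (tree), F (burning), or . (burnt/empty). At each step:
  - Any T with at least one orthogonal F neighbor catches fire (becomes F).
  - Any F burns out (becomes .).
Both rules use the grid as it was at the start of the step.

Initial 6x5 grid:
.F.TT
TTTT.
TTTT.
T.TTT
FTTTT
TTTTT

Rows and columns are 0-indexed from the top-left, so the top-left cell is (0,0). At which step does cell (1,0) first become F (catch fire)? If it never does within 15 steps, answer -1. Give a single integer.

Step 1: cell (1,0)='T' (+4 fires, +2 burnt)
Step 2: cell (1,0)='F' (+6 fires, +4 burnt)
  -> target ignites at step 2
Step 3: cell (1,0)='.' (+5 fires, +6 burnt)
Step 4: cell (1,0)='.' (+5 fires, +5 burnt)
Step 5: cell (1,0)='.' (+3 fires, +5 burnt)
Step 6: cell (1,0)='.' (+0 fires, +3 burnt)
  fire out at step 6

2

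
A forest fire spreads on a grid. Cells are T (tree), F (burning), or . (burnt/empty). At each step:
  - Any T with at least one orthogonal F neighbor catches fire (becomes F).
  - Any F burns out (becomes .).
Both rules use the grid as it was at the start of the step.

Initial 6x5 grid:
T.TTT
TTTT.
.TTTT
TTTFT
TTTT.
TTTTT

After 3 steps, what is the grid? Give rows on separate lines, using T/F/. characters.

Step 1: 4 trees catch fire, 1 burn out
  T.TTT
  TTTT.
  .TTFT
  TTF.F
  TTTF.
  TTTTT
Step 2: 6 trees catch fire, 4 burn out
  T.TTT
  TTTF.
  .TF.F
  TF...
  TTF..
  TTTFT
Step 3: 7 trees catch fire, 6 burn out
  T.TFT
  TTF..
  .F...
  F....
  TF...
  TTF.F

T.TFT
TTF..
.F...
F....
TF...
TTF.F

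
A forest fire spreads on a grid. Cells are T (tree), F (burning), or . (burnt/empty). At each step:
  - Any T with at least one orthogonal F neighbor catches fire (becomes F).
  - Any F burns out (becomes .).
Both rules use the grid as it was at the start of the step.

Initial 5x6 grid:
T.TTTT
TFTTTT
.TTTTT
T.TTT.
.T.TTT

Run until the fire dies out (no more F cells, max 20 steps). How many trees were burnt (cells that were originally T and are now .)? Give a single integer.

Step 1: +3 fires, +1 burnt (F count now 3)
Step 2: +4 fires, +3 burnt (F count now 4)
Step 3: +4 fires, +4 burnt (F count now 4)
Step 4: +4 fires, +4 burnt (F count now 4)
Step 5: +4 fires, +4 burnt (F count now 4)
Step 6: +1 fires, +4 burnt (F count now 1)
Step 7: +1 fires, +1 burnt (F count now 1)
Step 8: +0 fires, +1 burnt (F count now 0)
Fire out after step 8
Initially T: 23, now '.': 28
Total burnt (originally-T cells now '.'): 21

Answer: 21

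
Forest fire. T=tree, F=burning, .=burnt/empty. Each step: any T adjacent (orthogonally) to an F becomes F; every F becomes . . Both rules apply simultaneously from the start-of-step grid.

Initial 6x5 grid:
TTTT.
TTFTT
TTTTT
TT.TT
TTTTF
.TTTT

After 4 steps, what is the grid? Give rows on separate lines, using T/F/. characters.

Step 1: 7 trees catch fire, 2 burn out
  TTFT.
  TF.FT
  TTFTT
  TT.TF
  TTTF.
  .TTTF
Step 2: 10 trees catch fire, 7 burn out
  TF.F.
  F...F
  TF.FF
  TT.F.
  TTF..
  .TTF.
Step 3: 5 trees catch fire, 10 burn out
  F....
  .....
  F....
  TF...
  TF...
  .TF..
Step 4: 3 trees catch fire, 5 burn out
  .....
  .....
  .....
  F....
  F....
  .F...

.....
.....
.....
F....
F....
.F...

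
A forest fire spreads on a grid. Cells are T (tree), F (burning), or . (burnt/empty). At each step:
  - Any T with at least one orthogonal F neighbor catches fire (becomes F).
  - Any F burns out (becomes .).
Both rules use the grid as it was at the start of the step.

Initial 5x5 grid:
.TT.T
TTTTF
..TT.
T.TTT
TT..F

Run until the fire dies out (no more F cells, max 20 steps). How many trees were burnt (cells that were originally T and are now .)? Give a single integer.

Step 1: +3 fires, +2 burnt (F count now 3)
Step 2: +3 fires, +3 burnt (F count now 3)
Step 3: +4 fires, +3 burnt (F count now 4)
Step 4: +2 fires, +4 burnt (F count now 2)
Step 5: +0 fires, +2 burnt (F count now 0)
Fire out after step 5
Initially T: 15, now '.': 22
Total burnt (originally-T cells now '.'): 12

Answer: 12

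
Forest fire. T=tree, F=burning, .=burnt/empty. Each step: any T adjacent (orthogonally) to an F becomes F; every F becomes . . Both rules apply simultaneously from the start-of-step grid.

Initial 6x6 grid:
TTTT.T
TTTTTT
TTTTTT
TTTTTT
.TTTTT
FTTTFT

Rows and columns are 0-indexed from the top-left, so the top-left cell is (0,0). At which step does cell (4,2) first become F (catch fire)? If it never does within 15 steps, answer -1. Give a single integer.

Step 1: cell (4,2)='T' (+4 fires, +2 burnt)
Step 2: cell (4,2)='T' (+5 fires, +4 burnt)
Step 3: cell (4,2)='F' (+5 fires, +5 burnt)
  -> target ignites at step 3
Step 4: cell (4,2)='.' (+6 fires, +5 burnt)
Step 5: cell (4,2)='.' (+5 fires, +6 burnt)
Step 6: cell (4,2)='.' (+5 fires, +5 burnt)
Step 7: cell (4,2)='.' (+2 fires, +5 burnt)
Step 8: cell (4,2)='.' (+0 fires, +2 burnt)
  fire out at step 8

3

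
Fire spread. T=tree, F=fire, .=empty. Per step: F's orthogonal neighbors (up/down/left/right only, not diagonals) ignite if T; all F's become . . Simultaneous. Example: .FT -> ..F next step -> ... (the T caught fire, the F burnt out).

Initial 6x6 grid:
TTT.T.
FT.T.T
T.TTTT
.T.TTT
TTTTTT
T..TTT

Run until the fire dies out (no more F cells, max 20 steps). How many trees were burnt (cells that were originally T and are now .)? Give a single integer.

Step 1: +3 fires, +1 burnt (F count now 3)
Step 2: +1 fires, +3 burnt (F count now 1)
Step 3: +1 fires, +1 burnt (F count now 1)
Step 4: +0 fires, +1 burnt (F count now 0)
Fire out after step 4
Initially T: 26, now '.': 15
Total burnt (originally-T cells now '.'): 5

Answer: 5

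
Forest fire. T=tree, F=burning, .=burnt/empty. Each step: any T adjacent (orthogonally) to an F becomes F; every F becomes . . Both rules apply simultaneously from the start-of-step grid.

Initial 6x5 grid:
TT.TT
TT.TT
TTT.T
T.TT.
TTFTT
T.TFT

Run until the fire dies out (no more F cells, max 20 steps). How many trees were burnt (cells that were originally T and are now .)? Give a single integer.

Answer: 17

Derivation:
Step 1: +5 fires, +2 burnt (F count now 5)
Step 2: +4 fires, +5 burnt (F count now 4)
Step 3: +3 fires, +4 burnt (F count now 3)
Step 4: +2 fires, +3 burnt (F count now 2)
Step 5: +2 fires, +2 burnt (F count now 2)
Step 6: +1 fires, +2 burnt (F count now 1)
Step 7: +0 fires, +1 burnt (F count now 0)
Fire out after step 7
Initially T: 22, now '.': 25
Total burnt (originally-T cells now '.'): 17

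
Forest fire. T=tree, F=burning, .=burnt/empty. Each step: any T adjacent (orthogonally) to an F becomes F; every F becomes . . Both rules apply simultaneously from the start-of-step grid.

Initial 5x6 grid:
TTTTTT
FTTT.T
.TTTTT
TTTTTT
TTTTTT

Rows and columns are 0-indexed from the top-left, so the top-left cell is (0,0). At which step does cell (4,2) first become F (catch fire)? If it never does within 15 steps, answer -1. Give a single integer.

Step 1: cell (4,2)='T' (+2 fires, +1 burnt)
Step 2: cell (4,2)='T' (+3 fires, +2 burnt)
Step 3: cell (4,2)='T' (+4 fires, +3 burnt)
Step 4: cell (4,2)='T' (+5 fires, +4 burnt)
Step 5: cell (4,2)='F' (+5 fires, +5 burnt)
  -> target ignites at step 5
Step 6: cell (4,2)='.' (+4 fires, +5 burnt)
Step 7: cell (4,2)='.' (+3 fires, +4 burnt)
Step 8: cell (4,2)='.' (+1 fires, +3 burnt)
Step 9: cell (4,2)='.' (+0 fires, +1 burnt)
  fire out at step 9

5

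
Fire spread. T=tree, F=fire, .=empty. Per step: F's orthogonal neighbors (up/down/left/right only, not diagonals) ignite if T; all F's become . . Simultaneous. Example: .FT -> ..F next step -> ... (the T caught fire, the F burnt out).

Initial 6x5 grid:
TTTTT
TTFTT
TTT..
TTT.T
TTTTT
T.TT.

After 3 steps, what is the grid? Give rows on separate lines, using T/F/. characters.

Step 1: 4 trees catch fire, 1 burn out
  TTFTT
  TF.FT
  TTF..
  TTT.T
  TTTTT
  T.TT.
Step 2: 6 trees catch fire, 4 burn out
  TF.FT
  F...F
  TF...
  TTF.T
  TTTTT
  T.TT.
Step 3: 5 trees catch fire, 6 burn out
  F...F
  .....
  F....
  TF..T
  TTFTT
  T.TT.

F...F
.....
F....
TF..T
TTFTT
T.TT.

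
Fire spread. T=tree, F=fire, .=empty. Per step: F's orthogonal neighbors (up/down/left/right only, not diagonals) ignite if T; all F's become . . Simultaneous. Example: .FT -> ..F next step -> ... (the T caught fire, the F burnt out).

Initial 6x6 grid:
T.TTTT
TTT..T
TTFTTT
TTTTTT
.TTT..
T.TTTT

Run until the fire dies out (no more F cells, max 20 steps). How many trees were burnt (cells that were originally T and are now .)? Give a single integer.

Step 1: +4 fires, +1 burnt (F count now 4)
Step 2: +7 fires, +4 burnt (F count now 7)
Step 3: +8 fires, +7 burnt (F count now 8)
Step 4: +5 fires, +8 burnt (F count now 5)
Step 5: +2 fires, +5 burnt (F count now 2)
Step 6: +1 fires, +2 burnt (F count now 1)
Step 7: +0 fires, +1 burnt (F count now 0)
Fire out after step 7
Initially T: 28, now '.': 35
Total burnt (originally-T cells now '.'): 27

Answer: 27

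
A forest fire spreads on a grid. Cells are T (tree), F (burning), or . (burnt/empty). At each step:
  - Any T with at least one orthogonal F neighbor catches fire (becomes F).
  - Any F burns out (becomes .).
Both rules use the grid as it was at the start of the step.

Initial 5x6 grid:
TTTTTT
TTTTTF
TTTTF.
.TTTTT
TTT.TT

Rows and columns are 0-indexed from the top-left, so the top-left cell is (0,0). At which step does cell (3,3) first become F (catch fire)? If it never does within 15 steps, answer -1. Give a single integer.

Step 1: cell (3,3)='T' (+4 fires, +2 burnt)
Step 2: cell (3,3)='F' (+6 fires, +4 burnt)
  -> target ignites at step 2
Step 3: cell (3,3)='.' (+5 fires, +6 burnt)
Step 4: cell (3,3)='.' (+5 fires, +5 burnt)
Step 5: cell (3,3)='.' (+3 fires, +5 burnt)
Step 6: cell (3,3)='.' (+2 fires, +3 burnt)
Step 7: cell (3,3)='.' (+0 fires, +2 burnt)
  fire out at step 7

2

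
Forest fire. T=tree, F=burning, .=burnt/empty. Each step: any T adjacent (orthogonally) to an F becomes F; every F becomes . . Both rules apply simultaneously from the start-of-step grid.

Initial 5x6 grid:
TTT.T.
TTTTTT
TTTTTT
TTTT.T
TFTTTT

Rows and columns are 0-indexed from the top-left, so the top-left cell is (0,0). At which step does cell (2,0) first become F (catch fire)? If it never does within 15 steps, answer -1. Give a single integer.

Step 1: cell (2,0)='T' (+3 fires, +1 burnt)
Step 2: cell (2,0)='T' (+4 fires, +3 burnt)
Step 3: cell (2,0)='F' (+5 fires, +4 burnt)
  -> target ignites at step 3
Step 4: cell (2,0)='.' (+5 fires, +5 burnt)
Step 5: cell (2,0)='.' (+5 fires, +5 burnt)
Step 6: cell (2,0)='.' (+2 fires, +5 burnt)
Step 7: cell (2,0)='.' (+2 fires, +2 burnt)
Step 8: cell (2,0)='.' (+0 fires, +2 burnt)
  fire out at step 8

3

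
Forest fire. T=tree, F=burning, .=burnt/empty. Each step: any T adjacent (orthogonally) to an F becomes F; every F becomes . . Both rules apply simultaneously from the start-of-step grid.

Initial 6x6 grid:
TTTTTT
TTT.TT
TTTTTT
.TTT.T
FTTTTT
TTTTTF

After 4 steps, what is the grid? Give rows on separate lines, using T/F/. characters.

Step 1: 4 trees catch fire, 2 burn out
  TTTTTT
  TTT.TT
  TTTTTT
  .TTT.T
  .FTTTF
  FTTTF.
Step 2: 6 trees catch fire, 4 burn out
  TTTTTT
  TTT.TT
  TTTTTT
  .FTT.F
  ..FTF.
  .FTF..
Step 3: 5 trees catch fire, 6 burn out
  TTTTTT
  TTT.TT
  TFTTTF
  ..FT..
  ...F..
  ..F...
Step 4: 6 trees catch fire, 5 burn out
  TTTTTT
  TFT.TF
  F.FTF.
  ...F..
  ......
  ......

TTTTTT
TFT.TF
F.FTF.
...F..
......
......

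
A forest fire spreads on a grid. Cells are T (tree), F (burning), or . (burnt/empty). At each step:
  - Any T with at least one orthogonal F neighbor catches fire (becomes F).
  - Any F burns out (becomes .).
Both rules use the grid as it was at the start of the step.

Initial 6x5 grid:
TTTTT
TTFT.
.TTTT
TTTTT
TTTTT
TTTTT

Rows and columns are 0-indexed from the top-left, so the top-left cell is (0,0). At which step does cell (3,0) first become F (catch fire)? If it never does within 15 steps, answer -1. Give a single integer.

Step 1: cell (3,0)='T' (+4 fires, +1 burnt)
Step 2: cell (3,0)='T' (+6 fires, +4 burnt)
Step 3: cell (3,0)='T' (+6 fires, +6 burnt)
Step 4: cell (3,0)='F' (+5 fires, +6 burnt)
  -> target ignites at step 4
Step 5: cell (3,0)='.' (+4 fires, +5 burnt)
Step 6: cell (3,0)='.' (+2 fires, +4 burnt)
Step 7: cell (3,0)='.' (+0 fires, +2 burnt)
  fire out at step 7

4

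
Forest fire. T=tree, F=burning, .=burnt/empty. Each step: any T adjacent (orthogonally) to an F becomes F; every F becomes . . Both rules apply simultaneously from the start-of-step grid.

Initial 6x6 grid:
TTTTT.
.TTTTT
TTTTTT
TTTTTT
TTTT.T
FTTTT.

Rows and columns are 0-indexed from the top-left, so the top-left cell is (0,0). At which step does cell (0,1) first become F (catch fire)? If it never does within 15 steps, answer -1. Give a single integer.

Step 1: cell (0,1)='T' (+2 fires, +1 burnt)
Step 2: cell (0,1)='T' (+3 fires, +2 burnt)
Step 3: cell (0,1)='T' (+4 fires, +3 burnt)
Step 4: cell (0,1)='T' (+4 fires, +4 burnt)
Step 5: cell (0,1)='T' (+3 fires, +4 burnt)
Step 6: cell (0,1)='F' (+4 fires, +3 burnt)
  -> target ignites at step 6
Step 7: cell (0,1)='.' (+5 fires, +4 burnt)
Step 8: cell (0,1)='.' (+4 fires, +5 burnt)
Step 9: cell (0,1)='.' (+2 fires, +4 burnt)
Step 10: cell (0,1)='.' (+0 fires, +2 burnt)
  fire out at step 10

6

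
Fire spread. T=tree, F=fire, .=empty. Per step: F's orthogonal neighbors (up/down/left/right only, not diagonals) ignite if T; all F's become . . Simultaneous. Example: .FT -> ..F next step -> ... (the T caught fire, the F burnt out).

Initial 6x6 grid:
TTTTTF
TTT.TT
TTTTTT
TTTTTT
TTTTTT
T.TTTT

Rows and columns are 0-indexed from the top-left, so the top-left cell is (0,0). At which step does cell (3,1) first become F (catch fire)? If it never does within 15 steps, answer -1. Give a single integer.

Step 1: cell (3,1)='T' (+2 fires, +1 burnt)
Step 2: cell (3,1)='T' (+3 fires, +2 burnt)
Step 3: cell (3,1)='T' (+3 fires, +3 burnt)
Step 4: cell (3,1)='T' (+5 fires, +3 burnt)
Step 5: cell (3,1)='T' (+6 fires, +5 burnt)
Step 6: cell (3,1)='T' (+5 fires, +6 burnt)
Step 7: cell (3,1)='F' (+4 fires, +5 burnt)
  -> target ignites at step 7
Step 8: cell (3,1)='.' (+3 fires, +4 burnt)
Step 9: cell (3,1)='.' (+1 fires, +3 burnt)
Step 10: cell (3,1)='.' (+1 fires, +1 burnt)
Step 11: cell (3,1)='.' (+0 fires, +1 burnt)
  fire out at step 11

7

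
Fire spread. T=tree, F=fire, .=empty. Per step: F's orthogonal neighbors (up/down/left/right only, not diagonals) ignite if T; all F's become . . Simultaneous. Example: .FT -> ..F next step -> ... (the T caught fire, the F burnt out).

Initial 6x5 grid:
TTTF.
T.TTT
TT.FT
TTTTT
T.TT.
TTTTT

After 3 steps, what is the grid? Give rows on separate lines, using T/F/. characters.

Step 1: 4 trees catch fire, 2 burn out
  TTF..
  T.TFT
  TT..F
  TTTFT
  T.TT.
  TTTTT
Step 2: 6 trees catch fire, 4 burn out
  TF...
  T.F.F
  TT...
  TTF.F
  T.TF.
  TTTTT
Step 3: 4 trees catch fire, 6 burn out
  F....
  T....
  TT...
  TF...
  T.F..
  TTTFT

F....
T....
TT...
TF...
T.F..
TTTFT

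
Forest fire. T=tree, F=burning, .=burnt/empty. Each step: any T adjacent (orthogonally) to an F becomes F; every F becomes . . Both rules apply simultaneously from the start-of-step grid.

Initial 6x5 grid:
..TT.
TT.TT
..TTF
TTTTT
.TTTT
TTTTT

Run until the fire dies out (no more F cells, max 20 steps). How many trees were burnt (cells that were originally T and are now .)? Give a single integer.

Step 1: +3 fires, +1 burnt (F count now 3)
Step 2: +4 fires, +3 burnt (F count now 4)
Step 3: +4 fires, +4 burnt (F count now 4)
Step 4: +4 fires, +4 burnt (F count now 4)
Step 5: +3 fires, +4 burnt (F count now 3)
Step 6: +1 fires, +3 burnt (F count now 1)
Step 7: +1 fires, +1 burnt (F count now 1)
Step 8: +0 fires, +1 burnt (F count now 0)
Fire out after step 8
Initially T: 22, now '.': 28
Total burnt (originally-T cells now '.'): 20

Answer: 20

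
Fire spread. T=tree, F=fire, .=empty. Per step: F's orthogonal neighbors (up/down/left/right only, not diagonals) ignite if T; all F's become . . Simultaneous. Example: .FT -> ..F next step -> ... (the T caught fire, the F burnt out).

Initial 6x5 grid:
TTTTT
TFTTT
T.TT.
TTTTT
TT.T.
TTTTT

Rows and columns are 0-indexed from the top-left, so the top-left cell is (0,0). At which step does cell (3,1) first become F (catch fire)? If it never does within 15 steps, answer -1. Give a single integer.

Step 1: cell (3,1)='T' (+3 fires, +1 burnt)
Step 2: cell (3,1)='T' (+5 fires, +3 burnt)
Step 3: cell (3,1)='T' (+5 fires, +5 burnt)
Step 4: cell (3,1)='F' (+4 fires, +5 burnt)
  -> target ignites at step 4
Step 5: cell (3,1)='.' (+4 fires, +4 burnt)
Step 6: cell (3,1)='.' (+2 fires, +4 burnt)
Step 7: cell (3,1)='.' (+2 fires, +2 burnt)
Step 8: cell (3,1)='.' (+0 fires, +2 burnt)
  fire out at step 8

4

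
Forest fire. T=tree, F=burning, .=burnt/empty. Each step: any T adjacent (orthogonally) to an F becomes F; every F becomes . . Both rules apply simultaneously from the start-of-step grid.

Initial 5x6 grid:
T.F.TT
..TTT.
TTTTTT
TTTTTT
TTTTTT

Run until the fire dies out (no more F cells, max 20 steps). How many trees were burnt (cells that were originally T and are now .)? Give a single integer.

Step 1: +1 fires, +1 burnt (F count now 1)
Step 2: +2 fires, +1 burnt (F count now 2)
Step 3: +4 fires, +2 burnt (F count now 4)
Step 4: +6 fires, +4 burnt (F count now 6)
Step 5: +6 fires, +6 burnt (F count now 6)
Step 6: +3 fires, +6 burnt (F count now 3)
Step 7: +1 fires, +3 burnt (F count now 1)
Step 8: +0 fires, +1 burnt (F count now 0)
Fire out after step 8
Initially T: 24, now '.': 29
Total burnt (originally-T cells now '.'): 23

Answer: 23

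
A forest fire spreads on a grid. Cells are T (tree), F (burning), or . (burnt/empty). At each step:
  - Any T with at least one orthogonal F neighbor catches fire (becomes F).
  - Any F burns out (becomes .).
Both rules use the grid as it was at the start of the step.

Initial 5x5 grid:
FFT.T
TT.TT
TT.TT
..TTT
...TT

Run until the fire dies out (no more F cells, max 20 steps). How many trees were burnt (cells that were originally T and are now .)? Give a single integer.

Answer: 5

Derivation:
Step 1: +3 fires, +2 burnt (F count now 3)
Step 2: +2 fires, +3 burnt (F count now 2)
Step 3: +0 fires, +2 burnt (F count now 0)
Fire out after step 3
Initially T: 15, now '.': 15
Total burnt (originally-T cells now '.'): 5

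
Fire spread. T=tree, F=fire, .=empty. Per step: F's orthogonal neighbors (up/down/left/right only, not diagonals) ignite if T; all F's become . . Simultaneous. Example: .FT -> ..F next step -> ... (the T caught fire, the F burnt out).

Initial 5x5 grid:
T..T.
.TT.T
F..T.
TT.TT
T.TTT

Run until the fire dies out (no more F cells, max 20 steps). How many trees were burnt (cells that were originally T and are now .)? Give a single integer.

Step 1: +1 fires, +1 burnt (F count now 1)
Step 2: +2 fires, +1 burnt (F count now 2)
Step 3: +0 fires, +2 burnt (F count now 0)
Fire out after step 3
Initially T: 14, now '.': 14
Total burnt (originally-T cells now '.'): 3

Answer: 3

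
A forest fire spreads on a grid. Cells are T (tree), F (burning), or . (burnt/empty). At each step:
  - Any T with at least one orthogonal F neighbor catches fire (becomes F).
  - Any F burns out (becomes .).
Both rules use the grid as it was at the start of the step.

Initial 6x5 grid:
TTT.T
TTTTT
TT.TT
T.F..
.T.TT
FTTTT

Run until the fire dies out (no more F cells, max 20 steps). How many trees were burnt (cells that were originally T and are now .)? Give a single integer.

Answer: 7

Derivation:
Step 1: +1 fires, +2 burnt (F count now 1)
Step 2: +2 fires, +1 burnt (F count now 2)
Step 3: +1 fires, +2 burnt (F count now 1)
Step 4: +2 fires, +1 burnt (F count now 2)
Step 5: +1 fires, +2 burnt (F count now 1)
Step 6: +0 fires, +1 burnt (F count now 0)
Fire out after step 6
Initially T: 21, now '.': 16
Total burnt (originally-T cells now '.'): 7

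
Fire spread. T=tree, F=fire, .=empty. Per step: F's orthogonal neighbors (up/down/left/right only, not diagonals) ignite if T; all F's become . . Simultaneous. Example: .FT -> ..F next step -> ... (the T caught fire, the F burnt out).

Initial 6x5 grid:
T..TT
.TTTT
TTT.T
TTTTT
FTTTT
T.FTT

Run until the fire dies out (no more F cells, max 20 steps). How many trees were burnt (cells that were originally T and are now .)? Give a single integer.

Step 1: +5 fires, +2 burnt (F count now 5)
Step 2: +5 fires, +5 burnt (F count now 5)
Step 3: +4 fires, +5 burnt (F count now 4)
Step 4: +3 fires, +4 burnt (F count now 3)
Step 5: +2 fires, +3 burnt (F count now 2)
Step 6: +2 fires, +2 burnt (F count now 2)
Step 7: +1 fires, +2 burnt (F count now 1)
Step 8: +0 fires, +1 burnt (F count now 0)
Fire out after step 8
Initially T: 23, now '.': 29
Total burnt (originally-T cells now '.'): 22

Answer: 22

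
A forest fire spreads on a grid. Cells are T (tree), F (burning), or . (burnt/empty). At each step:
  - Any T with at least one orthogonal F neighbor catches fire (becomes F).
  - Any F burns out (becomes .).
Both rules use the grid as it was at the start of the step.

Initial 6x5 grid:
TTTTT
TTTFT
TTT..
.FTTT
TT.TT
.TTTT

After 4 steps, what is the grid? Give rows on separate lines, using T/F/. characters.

Step 1: 6 trees catch fire, 2 burn out
  TTTFT
  TTF.F
  TFT..
  ..FTT
  TF.TT
  .TTTT
Step 2: 8 trees catch fire, 6 burn out
  TTF.F
  TF...
  F.F..
  ...FT
  F..TT
  .FTTT
Step 3: 5 trees catch fire, 8 burn out
  TF...
  F....
  .....
  ....F
  ...FT
  ..FTT
Step 4: 3 trees catch fire, 5 burn out
  F....
  .....
  .....
  .....
  ....F
  ...FT

F....
.....
.....
.....
....F
...FT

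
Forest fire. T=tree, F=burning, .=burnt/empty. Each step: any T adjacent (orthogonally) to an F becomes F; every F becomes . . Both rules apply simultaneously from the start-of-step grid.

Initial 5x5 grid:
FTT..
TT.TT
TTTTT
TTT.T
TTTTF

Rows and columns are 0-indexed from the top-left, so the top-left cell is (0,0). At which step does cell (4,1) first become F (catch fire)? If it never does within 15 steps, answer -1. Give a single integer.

Step 1: cell (4,1)='T' (+4 fires, +2 burnt)
Step 2: cell (4,1)='T' (+5 fires, +4 burnt)
Step 3: cell (4,1)='F' (+6 fires, +5 burnt)
  -> target ignites at step 3
Step 4: cell (4,1)='.' (+4 fires, +6 burnt)
Step 5: cell (4,1)='.' (+0 fires, +4 burnt)
  fire out at step 5

3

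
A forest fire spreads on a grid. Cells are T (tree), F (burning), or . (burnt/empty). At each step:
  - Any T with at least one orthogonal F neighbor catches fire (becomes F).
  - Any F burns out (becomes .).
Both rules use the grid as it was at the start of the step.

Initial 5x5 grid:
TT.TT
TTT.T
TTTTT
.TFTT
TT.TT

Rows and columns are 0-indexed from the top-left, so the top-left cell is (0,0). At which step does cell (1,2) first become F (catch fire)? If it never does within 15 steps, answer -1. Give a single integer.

Step 1: cell (1,2)='T' (+3 fires, +1 burnt)
Step 2: cell (1,2)='F' (+6 fires, +3 burnt)
  -> target ignites at step 2
Step 3: cell (1,2)='.' (+5 fires, +6 burnt)
Step 4: cell (1,2)='.' (+3 fires, +5 burnt)
Step 5: cell (1,2)='.' (+2 fires, +3 burnt)
Step 6: cell (1,2)='.' (+1 fires, +2 burnt)
Step 7: cell (1,2)='.' (+0 fires, +1 burnt)
  fire out at step 7

2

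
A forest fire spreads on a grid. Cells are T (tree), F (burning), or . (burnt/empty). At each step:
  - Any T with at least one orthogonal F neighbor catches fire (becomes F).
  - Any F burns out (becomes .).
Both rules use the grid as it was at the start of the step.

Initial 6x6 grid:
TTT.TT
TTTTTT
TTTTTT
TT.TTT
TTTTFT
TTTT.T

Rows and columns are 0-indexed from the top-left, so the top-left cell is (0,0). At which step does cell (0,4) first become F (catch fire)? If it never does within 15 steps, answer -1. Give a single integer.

Step 1: cell (0,4)='T' (+3 fires, +1 burnt)
Step 2: cell (0,4)='T' (+6 fires, +3 burnt)
Step 3: cell (0,4)='T' (+5 fires, +6 burnt)
Step 4: cell (0,4)='F' (+7 fires, +5 burnt)
  -> target ignites at step 4
Step 5: cell (0,4)='.' (+5 fires, +7 burnt)
Step 6: cell (0,4)='.' (+3 fires, +5 burnt)
Step 7: cell (0,4)='.' (+2 fires, +3 burnt)
Step 8: cell (0,4)='.' (+1 fires, +2 burnt)
Step 9: cell (0,4)='.' (+0 fires, +1 burnt)
  fire out at step 9

4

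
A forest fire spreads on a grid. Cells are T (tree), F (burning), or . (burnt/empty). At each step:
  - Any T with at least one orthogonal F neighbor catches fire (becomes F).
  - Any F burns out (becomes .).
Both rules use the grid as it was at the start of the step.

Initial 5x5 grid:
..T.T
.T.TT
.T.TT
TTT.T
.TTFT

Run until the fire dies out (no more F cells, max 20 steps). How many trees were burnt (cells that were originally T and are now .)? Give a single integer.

Answer: 14

Derivation:
Step 1: +2 fires, +1 burnt (F count now 2)
Step 2: +3 fires, +2 burnt (F count now 3)
Step 3: +2 fires, +3 burnt (F count now 2)
Step 4: +4 fires, +2 burnt (F count now 4)
Step 5: +3 fires, +4 burnt (F count now 3)
Step 6: +0 fires, +3 burnt (F count now 0)
Fire out after step 6
Initially T: 15, now '.': 24
Total burnt (originally-T cells now '.'): 14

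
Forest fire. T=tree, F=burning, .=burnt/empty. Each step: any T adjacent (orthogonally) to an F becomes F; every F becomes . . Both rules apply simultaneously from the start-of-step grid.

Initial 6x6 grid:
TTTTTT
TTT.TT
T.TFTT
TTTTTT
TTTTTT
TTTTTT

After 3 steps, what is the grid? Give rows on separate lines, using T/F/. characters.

Step 1: 3 trees catch fire, 1 burn out
  TTTTTT
  TTT.TT
  T.F.FT
  TTTFTT
  TTTTTT
  TTTTTT
Step 2: 6 trees catch fire, 3 burn out
  TTTTTT
  TTF.FT
  T....F
  TTF.FT
  TTTFTT
  TTTTTT
Step 3: 9 trees catch fire, 6 burn out
  TTFTFT
  TF...F
  T.....
  TF...F
  TTF.FT
  TTTFTT

TTFTFT
TF...F
T.....
TF...F
TTF.FT
TTTFTT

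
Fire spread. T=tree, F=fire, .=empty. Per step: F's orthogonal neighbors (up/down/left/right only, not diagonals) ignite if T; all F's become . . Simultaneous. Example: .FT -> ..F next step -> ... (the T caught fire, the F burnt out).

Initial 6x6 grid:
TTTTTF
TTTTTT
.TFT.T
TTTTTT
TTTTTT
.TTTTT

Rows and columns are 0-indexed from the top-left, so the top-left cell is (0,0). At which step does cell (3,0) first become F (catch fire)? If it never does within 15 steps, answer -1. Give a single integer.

Step 1: cell (3,0)='T' (+6 fires, +2 burnt)
Step 2: cell (3,0)='T' (+9 fires, +6 burnt)
Step 3: cell (3,0)='F' (+8 fires, +9 burnt)
  -> target ignites at step 3
Step 4: cell (3,0)='.' (+6 fires, +8 burnt)
Step 5: cell (3,0)='.' (+2 fires, +6 burnt)
Step 6: cell (3,0)='.' (+0 fires, +2 burnt)
  fire out at step 6

3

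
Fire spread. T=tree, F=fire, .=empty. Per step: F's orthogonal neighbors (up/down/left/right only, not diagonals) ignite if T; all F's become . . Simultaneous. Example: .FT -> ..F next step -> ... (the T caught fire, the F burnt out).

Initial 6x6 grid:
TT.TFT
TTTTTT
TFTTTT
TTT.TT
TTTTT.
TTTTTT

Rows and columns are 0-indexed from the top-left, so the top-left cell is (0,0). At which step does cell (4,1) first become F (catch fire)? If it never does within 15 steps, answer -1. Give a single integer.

Step 1: cell (4,1)='T' (+7 fires, +2 burnt)
Step 2: cell (4,1)='F' (+10 fires, +7 burnt)
  -> target ignites at step 2
Step 3: cell (4,1)='.' (+6 fires, +10 burnt)
Step 4: cell (4,1)='.' (+5 fires, +6 burnt)
Step 5: cell (4,1)='.' (+2 fires, +5 burnt)
Step 6: cell (4,1)='.' (+1 fires, +2 burnt)
Step 7: cell (4,1)='.' (+0 fires, +1 burnt)
  fire out at step 7

2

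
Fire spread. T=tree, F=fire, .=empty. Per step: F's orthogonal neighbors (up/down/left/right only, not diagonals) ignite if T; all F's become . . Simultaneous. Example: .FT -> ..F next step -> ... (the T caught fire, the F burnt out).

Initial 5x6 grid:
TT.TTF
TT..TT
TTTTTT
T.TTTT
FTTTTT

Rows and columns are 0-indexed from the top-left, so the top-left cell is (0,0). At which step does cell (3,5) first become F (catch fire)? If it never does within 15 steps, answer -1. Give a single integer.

Step 1: cell (3,5)='T' (+4 fires, +2 burnt)
Step 2: cell (3,5)='T' (+5 fires, +4 burnt)
Step 3: cell (3,5)='F' (+6 fires, +5 burnt)
  -> target ignites at step 3
Step 4: cell (3,5)='.' (+8 fires, +6 burnt)
Step 5: cell (3,5)='.' (+1 fires, +8 burnt)
Step 6: cell (3,5)='.' (+0 fires, +1 burnt)
  fire out at step 6

3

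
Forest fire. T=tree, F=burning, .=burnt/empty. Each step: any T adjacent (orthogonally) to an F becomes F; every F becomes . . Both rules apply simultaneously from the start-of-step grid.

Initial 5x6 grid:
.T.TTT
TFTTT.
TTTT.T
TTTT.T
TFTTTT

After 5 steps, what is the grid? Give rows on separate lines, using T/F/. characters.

Step 1: 7 trees catch fire, 2 burn out
  .F.TTT
  F.FTT.
  TFTT.T
  TFTT.T
  F.FTTT
Step 2: 6 trees catch fire, 7 burn out
  ...TTT
  ...FT.
  F.FT.T
  F.FT.T
  ...FTT
Step 3: 5 trees catch fire, 6 burn out
  ...FTT
  ....F.
  ...F.T
  ...F.T
  ....FT
Step 4: 2 trees catch fire, 5 burn out
  ....FT
  ......
  .....T
  .....T
  .....F
Step 5: 2 trees catch fire, 2 burn out
  .....F
  ......
  .....T
  .....F
  ......

.....F
......
.....T
.....F
......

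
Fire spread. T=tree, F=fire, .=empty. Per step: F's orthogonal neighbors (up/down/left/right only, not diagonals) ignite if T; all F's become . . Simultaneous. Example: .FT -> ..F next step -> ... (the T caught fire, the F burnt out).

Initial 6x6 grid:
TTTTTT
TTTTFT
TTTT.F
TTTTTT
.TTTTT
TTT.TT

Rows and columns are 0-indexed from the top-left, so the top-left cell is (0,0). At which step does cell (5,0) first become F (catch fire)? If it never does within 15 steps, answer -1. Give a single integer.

Step 1: cell (5,0)='T' (+4 fires, +2 burnt)
Step 2: cell (5,0)='T' (+6 fires, +4 burnt)
Step 3: cell (5,0)='T' (+6 fires, +6 burnt)
Step 4: cell (5,0)='T' (+6 fires, +6 burnt)
Step 5: cell (5,0)='T' (+4 fires, +6 burnt)
Step 6: cell (5,0)='T' (+3 fires, +4 burnt)
Step 7: cell (5,0)='T' (+1 fires, +3 burnt)
Step 8: cell (5,0)='F' (+1 fires, +1 burnt)
  -> target ignites at step 8
Step 9: cell (5,0)='.' (+0 fires, +1 burnt)
  fire out at step 9

8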